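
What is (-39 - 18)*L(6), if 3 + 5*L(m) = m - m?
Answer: 171/5 ≈ 34.200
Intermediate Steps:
L(m) = -⅗ (L(m) = -⅗ + (m - m)/5 = -⅗ + (⅕)*0 = -⅗ + 0 = -⅗)
(-39 - 18)*L(6) = (-39 - 18)*(-⅗) = -57*(-⅗) = 171/5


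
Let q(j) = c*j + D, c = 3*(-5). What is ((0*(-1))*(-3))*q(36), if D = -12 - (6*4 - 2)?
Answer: 0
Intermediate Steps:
D = -34 (D = -12 - (24 - 2) = -12 - 1*22 = -12 - 22 = -34)
c = -15
q(j) = -34 - 15*j (q(j) = -15*j - 34 = -34 - 15*j)
((0*(-1))*(-3))*q(36) = ((0*(-1))*(-3))*(-34 - 15*36) = (0*(-3))*(-34 - 540) = 0*(-574) = 0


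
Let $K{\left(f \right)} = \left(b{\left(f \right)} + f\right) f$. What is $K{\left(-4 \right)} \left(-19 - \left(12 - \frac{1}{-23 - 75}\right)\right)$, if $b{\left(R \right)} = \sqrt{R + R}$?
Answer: $- \frac{24312}{49} + \frac{12156 i \sqrt{2}}{49} \approx -496.16 + 350.84 i$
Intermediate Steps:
$b{\left(R \right)} = \sqrt{2} \sqrt{R}$ ($b{\left(R \right)} = \sqrt{2 R} = \sqrt{2} \sqrt{R}$)
$K{\left(f \right)} = f \left(f + \sqrt{2} \sqrt{f}\right)$ ($K{\left(f \right)} = \left(\sqrt{2} \sqrt{f} + f\right) f = \left(f + \sqrt{2} \sqrt{f}\right) f = f \left(f + \sqrt{2} \sqrt{f}\right)$)
$K{\left(-4 \right)} \left(-19 - \left(12 - \frac{1}{-23 - 75}\right)\right) = - 4 \left(-4 + \sqrt{2} \sqrt{-4}\right) \left(-19 - \left(12 - \frac{1}{-23 - 75}\right)\right) = - 4 \left(-4 + \sqrt{2} \cdot 2 i\right) \left(-19 - \left(12 - \frac{1}{-98}\right)\right) = - 4 \left(-4 + 2 i \sqrt{2}\right) \left(-19 - \frac{1177}{98}\right) = \left(16 - 8 i \sqrt{2}\right) \left(-19 - \frac{1177}{98}\right) = \left(16 - 8 i \sqrt{2}\right) \left(- \frac{3039}{98}\right) = - \frac{24312}{49} + \frac{12156 i \sqrt{2}}{49}$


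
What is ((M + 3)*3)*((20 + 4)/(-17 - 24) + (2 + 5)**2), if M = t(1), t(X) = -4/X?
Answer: -5955/41 ≈ -145.24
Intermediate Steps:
M = -4 (M = -4/1 = -4*1 = -4)
((M + 3)*3)*((20 + 4)/(-17 - 24) + (2 + 5)**2) = ((-4 + 3)*3)*((20 + 4)/(-17 - 24) + (2 + 5)**2) = (-1*3)*(24/(-41) + 7**2) = -3*(24*(-1/41) + 49) = -3*(-24/41 + 49) = -3*1985/41 = -5955/41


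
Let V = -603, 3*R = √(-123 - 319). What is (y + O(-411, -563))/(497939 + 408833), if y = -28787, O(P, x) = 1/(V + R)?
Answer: -812221033/25584439091 - 3*I*√442/2967794934556 ≈ -0.031747 - 2.1252e-11*I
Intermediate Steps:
R = I*√442/3 (R = √(-123 - 319)/3 = √(-442)/3 = (I*√442)/3 = I*√442/3 ≈ 7.0079*I)
O(P, x) = 1/(-603 + I*√442/3)
(y + O(-411, -563))/(497939 + 408833) = (-28787 + (-5427/3272923 - 3*I*√442/3272923))/(497939 + 408833) = (-94217639828/3272923 - 3*I*√442/3272923)/906772 = (-94217639828/3272923 - 3*I*√442/3272923)*(1/906772) = -812221033/25584439091 - 3*I*√442/2967794934556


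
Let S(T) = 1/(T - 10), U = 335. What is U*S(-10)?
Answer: -67/4 ≈ -16.750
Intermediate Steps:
S(T) = 1/(-10 + T)
U*S(-10) = 335/(-10 - 10) = 335/(-20) = 335*(-1/20) = -67/4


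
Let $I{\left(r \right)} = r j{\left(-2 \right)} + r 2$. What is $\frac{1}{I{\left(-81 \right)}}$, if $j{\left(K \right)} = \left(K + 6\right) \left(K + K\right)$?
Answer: $\frac{1}{1134} \approx 0.00088183$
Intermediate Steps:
$j{\left(K \right)} = 2 K \left(6 + K\right)$ ($j{\left(K \right)} = \left(6 + K\right) 2 K = 2 K \left(6 + K\right)$)
$I{\left(r \right)} = - 14 r$ ($I{\left(r \right)} = r 2 \left(-2\right) \left(6 - 2\right) + r 2 = r 2 \left(-2\right) 4 + 2 r = r \left(-16\right) + 2 r = - 16 r + 2 r = - 14 r$)
$\frac{1}{I{\left(-81 \right)}} = \frac{1}{\left(-14\right) \left(-81\right)} = \frac{1}{1134}$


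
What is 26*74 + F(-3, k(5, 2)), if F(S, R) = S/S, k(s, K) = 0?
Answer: 1925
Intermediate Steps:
F(S, R) = 1
26*74 + F(-3, k(5, 2)) = 26*74 + 1 = 1924 + 1 = 1925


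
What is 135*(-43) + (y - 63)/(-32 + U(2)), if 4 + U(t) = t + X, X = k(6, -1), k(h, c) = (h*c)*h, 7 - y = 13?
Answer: -406281/70 ≈ -5804.0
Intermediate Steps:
y = -6 (y = 7 - 1*13 = 7 - 13 = -6)
k(h, c) = c*h**2 (k(h, c) = (c*h)*h = c*h**2)
X = -36 (X = -1*6**2 = -1*36 = -36)
U(t) = -40 + t (U(t) = -4 + (t - 36) = -4 + (-36 + t) = -40 + t)
135*(-43) + (y - 63)/(-32 + U(2)) = 135*(-43) + (-6 - 63)/(-32 + (-40 + 2)) = -5805 - 69/(-32 - 38) = -5805 - 69/(-70) = -5805 - 69*(-1/70) = -5805 + 69/70 = -406281/70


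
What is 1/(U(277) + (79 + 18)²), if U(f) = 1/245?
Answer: 245/2305206 ≈ 0.00010628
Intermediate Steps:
U(f) = 1/245
1/(U(277) + (79 + 18)²) = 1/(1/245 + (79 + 18)²) = 1/(1/245 + 97²) = 1/(1/245 + 9409) = 1/(2305206/245) = 245/2305206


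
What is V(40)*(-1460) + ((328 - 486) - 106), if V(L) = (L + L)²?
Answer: -9344264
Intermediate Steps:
V(L) = 4*L² (V(L) = (2*L)² = 4*L²)
V(40)*(-1460) + ((328 - 486) - 106) = (4*40²)*(-1460) + ((328 - 486) - 106) = (4*1600)*(-1460) + (-158 - 106) = 6400*(-1460) - 264 = -9344000 - 264 = -9344264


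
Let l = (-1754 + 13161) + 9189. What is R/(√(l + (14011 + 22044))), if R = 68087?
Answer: 68087*√56651/56651 ≈ 286.06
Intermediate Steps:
l = 20596 (l = 11407 + 9189 = 20596)
R/(√(l + (14011 + 22044))) = 68087/(√(20596 + (14011 + 22044))) = 68087/(√(20596 + 36055)) = 68087/(√56651) = 68087*(√56651/56651) = 68087*√56651/56651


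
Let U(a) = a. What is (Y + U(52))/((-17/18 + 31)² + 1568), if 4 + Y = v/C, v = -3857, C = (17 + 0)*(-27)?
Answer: 310668/13612121 ≈ 0.022823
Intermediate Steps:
C = -459 (C = 17*(-27) = -459)
Y = 2021/459 (Y = -4 - 3857/(-459) = -4 - 3857*(-1/459) = -4 + 3857/459 = 2021/459 ≈ 4.4031)
(Y + U(52))/((-17/18 + 31)² + 1568) = (2021/459 + 52)/((-17/18 + 31)² + 1568) = 25889/(459*((-17*1/18 + 31)² + 1568)) = 25889/(459*((-17/18 + 31)² + 1568)) = 25889/(459*((541/18)² + 1568)) = 25889/(459*(292681/324 + 1568)) = 25889/(459*(800713/324)) = (25889/459)*(324/800713) = 310668/13612121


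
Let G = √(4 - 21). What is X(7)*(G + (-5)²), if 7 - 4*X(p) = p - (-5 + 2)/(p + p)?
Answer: -75/56 - 3*I*√17/56 ≈ -1.3393 - 0.22088*I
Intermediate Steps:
G = I*√17 (G = √(-17) = I*√17 ≈ 4.1231*I)
X(p) = 7/4 - 3/(8*p) - p/4 (X(p) = 7/4 - (p - (-5 + 2)/(p + p))/4 = 7/4 - (p - (-3)/(2*p))/4 = 7/4 - (p + 3/(2*p))/4 = 7/4 + (-3/(8*p) - p/4) = 7/4 - 3/(8*p) - p/4)
X(7)*(G + (-5)²) = (7/4 - 3/8/7 - ¼*7)*(I*√17 + (-5)²) = (7/4 - 3/8*⅐ - 7/4)*(I*√17 + 25) = (7/4 - 3/56 - 7/4)*(25 + I*√17) = -3*(25 + I*√17)/56 = -75/56 - 3*I*√17/56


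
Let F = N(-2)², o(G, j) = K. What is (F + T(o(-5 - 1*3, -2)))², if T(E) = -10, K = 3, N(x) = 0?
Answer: 100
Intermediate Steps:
o(G, j) = 3
F = 0 (F = 0² = 0)
(F + T(o(-5 - 1*3, -2)))² = (0 - 10)² = (-10)² = 100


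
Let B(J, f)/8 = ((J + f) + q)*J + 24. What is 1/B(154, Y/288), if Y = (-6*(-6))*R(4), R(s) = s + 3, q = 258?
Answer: 1/508854 ≈ 1.9652e-6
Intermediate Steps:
R(s) = 3 + s
Y = 252 (Y = (-6*(-6))*(3 + 4) = 36*7 = 252)
B(J, f) = 192 + 8*J*(258 + J + f) (B(J, f) = 8*(((J + f) + 258)*J + 24) = 8*((258 + J + f)*J + 24) = 8*(J*(258 + J + f) + 24) = 8*(24 + J*(258 + J + f)) = 192 + 8*J*(258 + J + f))
1/B(154, Y/288) = 1/(192 + 8*154**2 + 2064*154 + 8*154*(252/288)) = 1/(192 + 8*23716 + 317856 + 8*154*(252*(1/288))) = 1/(192 + 189728 + 317856 + 8*154*(7/8)) = 1/(192 + 189728 + 317856 + 1078) = 1/508854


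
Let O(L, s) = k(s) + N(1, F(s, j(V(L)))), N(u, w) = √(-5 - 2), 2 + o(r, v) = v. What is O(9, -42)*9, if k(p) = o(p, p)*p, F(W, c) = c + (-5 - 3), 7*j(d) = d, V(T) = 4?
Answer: 16632 + 9*I*√7 ≈ 16632.0 + 23.812*I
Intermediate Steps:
o(r, v) = -2 + v
j(d) = d/7
F(W, c) = -8 + c (F(W, c) = c - 8 = -8 + c)
N(u, w) = I*√7 (N(u, w) = √(-7) = I*√7)
k(p) = p*(-2 + p) (k(p) = (-2 + p)*p = p*(-2 + p))
O(L, s) = I*√7 + s*(-2 + s) (O(L, s) = s*(-2 + s) + I*√7 = I*√7 + s*(-2 + s))
O(9, -42)*9 = (I*√7 - 42*(-2 - 42))*9 = (I*√7 - 42*(-44))*9 = (I*√7 + 1848)*9 = (1848 + I*√7)*9 = 16632 + 9*I*√7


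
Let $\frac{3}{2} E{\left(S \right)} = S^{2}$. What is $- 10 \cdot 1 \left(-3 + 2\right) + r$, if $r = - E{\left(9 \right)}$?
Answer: $-44$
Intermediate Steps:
$E{\left(S \right)} = \frac{2 S^{2}}{3}$
$r = -54$ ($r = - \frac{2 \cdot 9^{2}}{3} = - \frac{2 \cdot 81}{3} = \left(-1\right) 54 = -54$)
$- 10 \cdot 1 \left(-3 + 2\right) + r = - 10 \cdot 1 \left(-3 + 2\right) - 54 = - 10 \cdot 1 \left(-1\right) - 54 = \left(-10\right) \left(-1\right) - 54 = 10 - 54 = -44$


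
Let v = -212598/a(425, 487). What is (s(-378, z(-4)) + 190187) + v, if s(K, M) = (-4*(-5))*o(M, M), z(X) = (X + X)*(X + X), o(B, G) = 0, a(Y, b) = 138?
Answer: 4338868/23 ≈ 1.8865e+5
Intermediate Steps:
v = -35433/23 (v = -212598/138 = -212598*1/138 = -35433/23 ≈ -1540.6)
z(X) = 4*X² (z(X) = (2*X)*(2*X) = 4*X²)
s(K, M) = 0 (s(K, M) = -4*(-5)*0 = 20*0 = 0)
(s(-378, z(-4)) + 190187) + v = (0 + 190187) - 35433/23 = 190187 - 35433/23 = 4338868/23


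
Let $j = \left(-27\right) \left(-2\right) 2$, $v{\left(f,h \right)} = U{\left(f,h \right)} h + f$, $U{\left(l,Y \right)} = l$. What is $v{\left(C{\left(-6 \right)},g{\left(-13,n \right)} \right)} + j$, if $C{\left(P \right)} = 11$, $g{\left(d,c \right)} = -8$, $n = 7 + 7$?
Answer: $31$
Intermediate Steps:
$n = 14$
$v{\left(f,h \right)} = f + f h$ ($v{\left(f,h \right)} = f h + f = f + f h$)
$j = 108$ ($j = 54 \cdot 2 = 108$)
$v{\left(C{\left(-6 \right)},g{\left(-13,n \right)} \right)} + j = 11 \left(1 - 8\right) + 108 = 11 \left(-7\right) + 108 = -77 + 108 = 31$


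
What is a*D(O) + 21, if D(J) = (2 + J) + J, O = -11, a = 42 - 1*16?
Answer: -499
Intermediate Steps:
a = 26 (a = 42 - 16 = 26)
D(J) = 2 + 2*J
a*D(O) + 21 = 26*(2 + 2*(-11)) + 21 = 26*(2 - 22) + 21 = 26*(-20) + 21 = -520 + 21 = -499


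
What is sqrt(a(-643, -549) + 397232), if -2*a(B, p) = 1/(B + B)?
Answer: sqrt(656940693315)/1286 ≈ 630.26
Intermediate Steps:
a(B, p) = -1/(4*B) (a(B, p) = -1/(2*(B + B)) = -1/(2*B)/2 = -1/(4*B))
sqrt(a(-643, -549) + 397232) = sqrt(-1/4/(-643) + 397232) = sqrt(-1/4*(-1/643) + 397232) = sqrt(1/2572 + 397232) = sqrt(1021680705/2572) = sqrt(656940693315)/1286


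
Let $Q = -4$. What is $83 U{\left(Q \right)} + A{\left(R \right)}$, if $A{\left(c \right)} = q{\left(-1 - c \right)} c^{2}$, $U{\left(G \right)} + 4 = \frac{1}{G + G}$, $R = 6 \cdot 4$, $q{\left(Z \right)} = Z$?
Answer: $- \frac{117939}{8} \approx -14742.0$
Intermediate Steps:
$R = 24$
$U{\left(G \right)} = -4 + \frac{1}{2 G}$ ($U{\left(G \right)} = -4 + \frac{1}{G + G} = -4 + \frac{1}{2 G}$)
$A{\left(c \right)} = c^{2} \left(-1 - c\right)$ ($A{\left(c \right)} = \left(-1 - c\right) c^{2} = c^{2} \left(-1 - c\right)$)
$83 U{\left(Q \right)} + A{\left(R \right)} = 83 \left(-4 + \frac{1}{2 \left(-4\right)}\right) + 24^{2} \left(-1 - 24\right) = 83 \left(-4 + \frac{1}{2} \left(- \frac{1}{4}\right)\right) + 576 \left(-1 - 24\right) = 83 \left(-4 - \frac{1}{8}\right) + 576 \left(-25\right) = 83 \left(- \frac{33}{8}\right) - 14400 = - \frac{2739}{8} - 14400 = - \frac{117939}{8}$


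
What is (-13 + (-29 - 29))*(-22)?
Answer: 1562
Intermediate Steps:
(-13 + (-29 - 29))*(-22) = (-13 - 58)*(-22) = -71*(-22) = 1562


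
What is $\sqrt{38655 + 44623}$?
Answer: $\sqrt{83278} \approx 288.58$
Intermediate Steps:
$\sqrt{38655 + 44623} = \sqrt{83278}$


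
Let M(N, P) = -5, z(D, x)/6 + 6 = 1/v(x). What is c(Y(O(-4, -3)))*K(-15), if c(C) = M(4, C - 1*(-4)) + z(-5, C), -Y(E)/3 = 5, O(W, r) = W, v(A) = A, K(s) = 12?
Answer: -2484/5 ≈ -496.80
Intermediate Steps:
z(D, x) = -36 + 6/x
Y(E) = -15 (Y(E) = -3*5 = -15)
c(C) = -41 + 6/C (c(C) = -5 + (-36 + 6/C) = -41 + 6/C)
c(Y(O(-4, -3)))*K(-15) = (-41 + 6/(-15))*12 = (-41 + 6*(-1/15))*12 = (-41 - 2/5)*12 = -207/5*12 = -2484/5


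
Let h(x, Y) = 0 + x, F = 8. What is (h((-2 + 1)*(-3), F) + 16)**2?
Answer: 361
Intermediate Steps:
h(x, Y) = x
(h((-2 + 1)*(-3), F) + 16)**2 = ((-2 + 1)*(-3) + 16)**2 = (-1*(-3) + 16)**2 = (3 + 16)**2 = 19**2 = 361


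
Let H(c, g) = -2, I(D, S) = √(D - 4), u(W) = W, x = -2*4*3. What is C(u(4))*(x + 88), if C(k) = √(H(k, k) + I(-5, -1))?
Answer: 64*√(-2 + 3*I) ≈ 57.343 + 107.15*I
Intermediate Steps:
x = -24 (x = -8*3 = -24)
I(D, S) = √(-4 + D)
C(k) = √(-2 + 3*I) (C(k) = √(-2 + √(-4 - 5)) = √(-2 + √(-9)) = √(-2 + 3*I))
C(u(4))*(x + 88) = √(-2 + 3*I)*(-24 + 88) = √(-2 + 3*I)*64 = 64*√(-2 + 3*I)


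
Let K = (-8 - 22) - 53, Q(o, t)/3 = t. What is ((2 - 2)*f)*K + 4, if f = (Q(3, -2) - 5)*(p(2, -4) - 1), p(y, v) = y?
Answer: 4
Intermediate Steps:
Q(o, t) = 3*t
K = -83 (K = -30 - 53 = -83)
f = -11 (f = (3*(-2) - 5)*(2 - 1) = (-6 - 5)*1 = -11*1 = -11)
((2 - 2)*f)*K + 4 = ((2 - 2)*(-11))*(-83) + 4 = (0*(-11))*(-83) + 4 = 0*(-83) + 4 = 0 + 4 = 4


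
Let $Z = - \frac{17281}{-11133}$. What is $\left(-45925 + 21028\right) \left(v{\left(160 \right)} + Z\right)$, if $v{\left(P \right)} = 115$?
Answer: $- \frac{10768583224}{3711} \approx -2.9018 \cdot 10^{6}$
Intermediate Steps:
$Z = \frac{17281}{11133}$ ($Z = \left(-17281\right) \left(- \frac{1}{11133}\right) = \frac{17281}{11133} \approx 1.5522$)
$\left(-45925 + 21028\right) \left(v{\left(160 \right)} + Z\right) = \left(-45925 + 21028\right) \left(115 + \frac{17281}{11133}\right) = \left(-24897\right) \frac{1297576}{11133} = - \frac{10768583224}{3711}$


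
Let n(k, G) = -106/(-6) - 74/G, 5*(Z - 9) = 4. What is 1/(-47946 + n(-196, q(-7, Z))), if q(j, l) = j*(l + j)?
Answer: -147/7044910 ≈ -2.0866e-5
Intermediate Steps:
Z = 49/5 (Z = 9 + (⅕)*4 = 9 + ⅘ = 49/5 ≈ 9.8000)
q(j, l) = j*(j + l)
n(k, G) = 53/3 - 74/G (n(k, G) = -106*(-⅙) - 74/G = 53/3 - 74/G)
1/(-47946 + n(-196, q(-7, Z))) = 1/(-47946 + (53/3 - 74*(-1/(7*(-7 + 49/5))))) = 1/(-47946 + (53/3 - 74/((-7*14/5)))) = 1/(-47946 + (53/3 - 74/(-98/5))) = 1/(-47946 + (53/3 - 74*(-5/98))) = 1/(-47946 + (53/3 + 185/49)) = 1/(-47946 + 3152/147) = 1/(-7044910/147) = -147/7044910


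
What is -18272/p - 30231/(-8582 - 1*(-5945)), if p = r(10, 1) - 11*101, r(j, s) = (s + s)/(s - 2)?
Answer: 9092263/326109 ≈ 27.881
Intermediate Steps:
r(j, s) = 2*s/(-2 + s) (r(j, s) = (2*s)/(-2 + s) = 2*s/(-2 + s))
p = -1113 (p = 2*1/(-2 + 1) - 11*101 = 2*1/(-1) - 1111 = 2*1*(-1) - 1111 = -2 - 1111 = -1113)
-18272/p - 30231/(-8582 - 1*(-5945)) = -18272/(-1113) - 30231/(-8582 - 1*(-5945)) = -18272*(-1/1113) - 30231/(-8582 + 5945) = 18272/1113 - 30231/(-2637) = 18272/1113 - 30231*(-1/2637) = 18272/1113 + 3359/293 = 9092263/326109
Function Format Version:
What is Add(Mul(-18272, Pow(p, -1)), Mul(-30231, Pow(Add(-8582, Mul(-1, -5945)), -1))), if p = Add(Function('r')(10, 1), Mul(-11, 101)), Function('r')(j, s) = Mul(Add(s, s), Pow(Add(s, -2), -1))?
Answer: Rational(9092263, 326109) ≈ 27.881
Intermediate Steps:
Function('r')(j, s) = Mul(2, s, Pow(Add(-2, s), -1)) (Function('r')(j, s) = Mul(Mul(2, s), Pow(Add(-2, s), -1)) = Mul(2, s, Pow(Add(-2, s), -1)))
p = -1113 (p = Add(Mul(2, 1, Pow(Add(-2, 1), -1)), Mul(-11, 101)) = Add(Mul(2, 1, Pow(-1, -1)), -1111) = Add(Mul(2, 1, -1), -1111) = Add(-2, -1111) = -1113)
Add(Mul(-18272, Pow(p, -1)), Mul(-30231, Pow(Add(-8582, Mul(-1, -5945)), -1))) = Add(Mul(-18272, Pow(-1113, -1)), Mul(-30231, Pow(Add(-8582, Mul(-1, -5945)), -1))) = Add(Mul(-18272, Rational(-1, 1113)), Mul(-30231, Pow(Add(-8582, 5945), -1))) = Add(Rational(18272, 1113), Mul(-30231, Pow(-2637, -1))) = Add(Rational(18272, 1113), Mul(-30231, Rational(-1, 2637))) = Add(Rational(18272, 1113), Rational(3359, 293)) = Rational(9092263, 326109)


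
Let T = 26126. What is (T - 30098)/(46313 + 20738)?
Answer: -3972/67051 ≈ -0.059238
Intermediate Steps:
(T - 30098)/(46313 + 20738) = (26126 - 30098)/(46313 + 20738) = -3972/67051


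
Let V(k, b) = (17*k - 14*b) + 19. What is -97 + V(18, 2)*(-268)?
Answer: -79693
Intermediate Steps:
V(k, b) = 19 - 14*b + 17*k (V(k, b) = (-14*b + 17*k) + 19 = 19 - 14*b + 17*k)
-97 + V(18, 2)*(-268) = -97 + (19 - 14*2 + 17*18)*(-268) = -97 + (19 - 28 + 306)*(-268) = -97 + 297*(-268) = -97 - 79596 = -79693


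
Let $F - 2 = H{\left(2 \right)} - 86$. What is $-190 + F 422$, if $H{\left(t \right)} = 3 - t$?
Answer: $-35216$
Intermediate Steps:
$F = -83$ ($F = 2 + \left(\left(3 - 2\right) - 86\right) = 2 + \left(1 - 86\right) = 2 - 85 = -83$)
$-190 + F 422 = -190 - 35026 = -35216$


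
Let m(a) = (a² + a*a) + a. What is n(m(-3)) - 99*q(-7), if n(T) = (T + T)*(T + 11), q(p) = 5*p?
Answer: 4245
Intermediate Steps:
m(a) = a + 2*a² (m(a) = (a² + a²) + a = 2*a² + a = a + 2*a²)
n(T) = 2*T*(11 + T) (n(T) = (2*T)*(11 + T) = 2*T*(11 + T))
n(m(-3)) - 99*q(-7) = 2*(-3*(1 + 2*(-3)))*(11 - 3*(1 + 2*(-3))) - 495*(-7) = 2*(-3*(1 - 6))*(11 - 3*(1 - 6)) - 99*(-35) = 2*(-3*(-5))*(11 - 3*(-5)) + 3465 = 2*15*(11 + 15) + 3465 = 2*15*26 + 3465 = 780 + 3465 = 4245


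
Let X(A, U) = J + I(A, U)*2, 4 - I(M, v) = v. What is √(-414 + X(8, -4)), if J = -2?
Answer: 20*I ≈ 20.0*I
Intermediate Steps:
I(M, v) = 4 - v
X(A, U) = 6 - 2*U (X(A, U) = -2 + (4 - U)*2 = -2 + (8 - 2*U) = 6 - 2*U)
√(-414 + X(8, -4)) = √(-414 + (6 - 2*(-4))) = √(-414 + (6 + 8)) = √(-414 + 14) = √(-400) = 20*I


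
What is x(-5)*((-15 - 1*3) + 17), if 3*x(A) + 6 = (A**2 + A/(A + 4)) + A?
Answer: -19/3 ≈ -6.3333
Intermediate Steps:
x(A) = -2 + A/3 + A**2/3 + A/(3*(4 + A)) (x(A) = -2 + ((A**2 + A/(A + 4)) + A)/3 = -2 + ((A**2 + A/(4 + A)) + A)/3 = -2 + (A + A**2 + A/(4 + A))/3 = -2 + (A/3 + A**2/3 + A/(3*(4 + A))) = -2 + A/3 + A**2/3 + A/(3*(4 + A)))
x(-5)*((-15 - 1*3) + 17) = ((-24 + (-5)**3 - 1*(-5) + 5*(-5)**2)/(3*(4 - 5)))*((-15 - 1*3) + 17) = ((1/3)*(-24 - 125 + 5 + 5*25)/(-1))*((-15 - 3) + 17) = ((1/3)*(-1)*(-24 - 125 + 5 + 125))*(-18 + 17) = ((1/3)*(-1)*(-19))*(-1) = (19/3)*(-1) = -19/3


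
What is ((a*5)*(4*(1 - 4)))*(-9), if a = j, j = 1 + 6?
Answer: 3780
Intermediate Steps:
j = 7
a = 7
((a*5)*(4*(1 - 4)))*(-9) = ((7*5)*(4*(1 - 4)))*(-9) = (35*(4*(-3)))*(-9) = (35*(-12))*(-9) = -420*(-9) = 3780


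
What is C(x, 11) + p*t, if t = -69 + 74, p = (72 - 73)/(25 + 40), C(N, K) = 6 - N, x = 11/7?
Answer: 396/91 ≈ 4.3516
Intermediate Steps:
x = 11/7 (x = 11*(⅐) = 11/7 ≈ 1.5714)
p = -1/65 ≈ -0.015385
t = 5
C(x, 11) + p*t = (6 - 1*11/7) - 1/65*5 = (6 - 11/7) - 1/13 = 31/7 - 1/13 = 396/91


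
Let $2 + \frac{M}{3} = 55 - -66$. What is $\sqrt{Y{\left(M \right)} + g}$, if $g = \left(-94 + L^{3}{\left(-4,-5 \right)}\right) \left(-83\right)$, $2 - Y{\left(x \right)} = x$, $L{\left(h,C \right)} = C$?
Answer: $\sqrt{17822} \approx 133.5$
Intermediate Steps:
$M = 357$ ($M = -6 + 3 \left(55 - -66\right) = -6 + 3 \left(55 + 66\right) = -6 + 3 \cdot 121 = -6 + 363 = 357$)
$Y{\left(x \right)} = 2 - x$
$g = 18177$ ($g = \left(-94 + \left(-5\right)^{3}\right) \left(-83\right) = \left(-94 - 125\right) \left(-83\right) = \left(-219\right) \left(-83\right) = 18177$)
$\sqrt{Y{\left(M \right)} + g} = \sqrt{\left(2 - 357\right) + 18177} = \sqrt{-355 + 18177} = \sqrt{17822}$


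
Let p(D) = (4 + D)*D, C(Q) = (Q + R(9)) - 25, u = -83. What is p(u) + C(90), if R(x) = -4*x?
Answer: 6586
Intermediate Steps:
C(Q) = -61 + Q (C(Q) = (Q - 4*9) - 25 = (Q - 36) - 25 = (-36 + Q) - 25 = -61 + Q)
p(D) = D*(4 + D)
p(u) + C(90) = -83*(4 - 83) + (-61 + 90) = -83*(-79) + 29 = 6557 + 29 = 6586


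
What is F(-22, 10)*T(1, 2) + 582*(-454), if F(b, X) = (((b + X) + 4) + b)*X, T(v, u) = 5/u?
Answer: -264978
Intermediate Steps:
F(b, X) = X*(4 + X + 2*b) (F(b, X) = (((X + b) + 4) + b)*X = ((4 + X + b) + b)*X = (4 + X + 2*b)*X = X*(4 + X + 2*b))
F(-22, 10)*T(1, 2) + 582*(-454) = (10*(4 + 10 + 2*(-22)))*(5/2) + 582*(-454) = (10*(4 + 10 - 44))*(5*(1/2)) - 264228 = (10*(-30))*(5/2) - 264228 = -300*5/2 - 264228 = -750 - 264228 = -264978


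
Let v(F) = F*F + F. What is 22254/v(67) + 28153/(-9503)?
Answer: 2447491/1273402 ≈ 1.9220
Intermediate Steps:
v(F) = F + F**2 (v(F) = F**2 + F = F + F**2)
22254/v(67) + 28153/(-9503) = 22254/((67*(1 + 67))) + 28153/(-9503) = 22254/((67*68)) + 28153*(-1/9503) = 22254/4556 - 28153/9503 = 22254*(1/4556) - 28153/9503 = 11127/2278 - 28153/9503 = 2447491/1273402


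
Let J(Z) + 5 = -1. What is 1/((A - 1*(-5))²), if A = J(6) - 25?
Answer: 1/676 ≈ 0.0014793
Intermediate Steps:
J(Z) = -6 (J(Z) = -5 - 1 = -6)
A = -31 (A = -6 - 25 = -31)
1/((A - 1*(-5))²) = 1/((-31 - 1*(-5))²) = 1/((-31 + 5)²) = 1/((-26)²) = 1/676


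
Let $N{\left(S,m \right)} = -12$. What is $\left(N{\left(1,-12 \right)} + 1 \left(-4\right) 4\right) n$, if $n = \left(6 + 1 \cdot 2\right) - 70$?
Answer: $1736$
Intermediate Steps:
$n = -62$ ($n = \left(6 + 2\right) - 70 = 8 - 70 = -62$)
$\left(N{\left(1,-12 \right)} + 1 \left(-4\right) 4\right) n = \left(-12 + 1 \left(-4\right) 4\right) \left(-62\right) = \left(-12 - 16\right) \left(-62\right) = \left(-28\right) \left(-62\right) = 1736$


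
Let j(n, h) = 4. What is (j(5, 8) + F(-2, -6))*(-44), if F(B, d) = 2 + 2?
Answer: -352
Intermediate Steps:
F(B, d) = 4
(j(5, 8) + F(-2, -6))*(-44) = (4 + 4)*(-44) = 8*(-44) = -352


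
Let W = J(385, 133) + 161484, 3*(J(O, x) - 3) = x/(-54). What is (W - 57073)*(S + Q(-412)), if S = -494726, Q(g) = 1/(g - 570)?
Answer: -2739209834444785/53028 ≈ -5.1656e+10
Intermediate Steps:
J(O, x) = 3 - x/162 (J(O, x) = 3 + (x/(-54))/3 = 3 + (x*(-1/54))/3 = 3 + (-x/54)/3 = 3 - x/162)
Q(g) = 1/(-570 + g)
W = 26160761/162 (W = (3 - 1/162*133) + 161484 = (3 - 133/162) + 161484 = 353/162 + 161484 = 26160761/162 ≈ 1.6149e+5)
(W - 57073)*(S + Q(-412)) = (26160761/162 - 57073)*(-494726 + 1/(-570 - 412)) = 16914935*(-494726 + 1/(-982))/162 = 16914935*(-494726 - 1/982)/162 = (16914935/162)*(-485820933/982) = -2739209834444785/53028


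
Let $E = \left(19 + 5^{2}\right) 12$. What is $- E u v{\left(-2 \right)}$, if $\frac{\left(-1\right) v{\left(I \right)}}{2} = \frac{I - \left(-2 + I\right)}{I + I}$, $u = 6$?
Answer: $-3168$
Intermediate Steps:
$v{\left(I \right)} = - \frac{2}{I}$ ($v{\left(I \right)} = - 2 \frac{I - \left(-2 + I\right)}{I + I} = - 2 \frac{2}{2 I} = - 2 \cdot 2 \frac{1}{2 I} = - \frac{2}{I}$)
$E = 528$ ($E = \left(19 + 25\right) 12 = 44 \cdot 12 = 528$)
$- E u v{\left(-2 \right)} = - 528 \cdot 6 \left(- \frac{2}{-2}\right) = - 528 \cdot 6 \left(\left(-2\right) \left(- \frac{1}{2}\right)\right) = - 528 \cdot 6 \cdot 1 = - 528 \cdot 6 = \left(-1\right) 3168 = -3168$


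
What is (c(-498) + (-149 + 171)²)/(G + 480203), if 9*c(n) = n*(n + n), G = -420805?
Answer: 27798/29699 ≈ 0.93599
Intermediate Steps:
c(n) = 2*n²/9 (c(n) = (n*(n + n))/9 = (n*(2*n))/9 = (2*n²)/9 = 2*n²/9)
(c(-498) + (-149 + 171)²)/(G + 480203) = ((2/9)*(-498)² + (-149 + 171)²)/(-420805 + 480203) = ((2/9)*248004 + 22²)/59398 = (55112 + 484)*(1/59398) = 55596*(1/59398) = 27798/29699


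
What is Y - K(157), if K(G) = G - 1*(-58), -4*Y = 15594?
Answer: -8227/2 ≈ -4113.5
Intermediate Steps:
Y = -7797/2 (Y = -1/4*15594 = -7797/2 ≈ -3898.5)
K(G) = 58 + G (K(G) = G + 58 = 58 + G)
Y - K(157) = -7797/2 - (58 + 157) = -7797/2 - 1*215 = -7797/2 - 215 = -8227/2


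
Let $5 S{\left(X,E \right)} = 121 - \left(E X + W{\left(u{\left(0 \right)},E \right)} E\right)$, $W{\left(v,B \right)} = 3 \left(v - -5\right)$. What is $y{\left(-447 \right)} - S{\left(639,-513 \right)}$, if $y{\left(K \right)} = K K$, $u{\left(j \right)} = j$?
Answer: $\frac{663422}{5} \approx 1.3268 \cdot 10^{5}$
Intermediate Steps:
$W{\left(v,B \right)} = 15 + 3 v$ ($W{\left(v,B \right)} = 3 \left(v + 5\right) = 3 \left(5 + v\right) = 15 + 3 v$)
$y{\left(K \right)} = K^{2}$
$S{\left(X,E \right)} = \frac{121}{5} - 3 E - \frac{E X}{5}$ ($S{\left(X,E \right)} = \frac{121 - \left(E X + \left(15 + 3 \cdot 0\right) E\right)}{5} = \frac{121 - \left(E X + \left(15 + 0\right) E\right)}{5} = \frac{121 - \left(E X + 15 E\right)}{5} = \frac{121 - \left(15 E + E X\right)}{5} = \frac{121 - 15 E - E X}{5} = \frac{121}{5} - 3 E - \frac{E X}{5}$)
$y{\left(-447 \right)} - S{\left(639,-513 \right)} = \left(-447\right)^{2} - \left(\frac{121}{5} - -1539 - \left(- \frac{513}{5}\right) 639\right) = 199809 - \left(\frac{121}{5} + 1539 + \frac{327807}{5}\right) = 199809 - \frac{335623}{5} = \frac{663422}{5}$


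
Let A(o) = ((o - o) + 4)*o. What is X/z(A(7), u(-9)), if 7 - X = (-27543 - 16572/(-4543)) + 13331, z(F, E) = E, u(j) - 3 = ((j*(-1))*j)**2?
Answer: 64580345/29820252 ≈ 2.1657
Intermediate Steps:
u(j) = 3 + j**4 (u(j) = 3 + ((j*(-1))*j)**2 = 3 + ((-j)*j)**2 = 3 + (-j**2)**2 = 3 + j**4)
A(o) = 4*o (A(o) = (0 + 4)*o = 4*o)
X = 64580345/4543 (X = 7 - ((-27543 - 16572/(-4543)) + 13331) = 7 - ((-27543 - 16572*(-1/4543)) + 13331) = 7 - ((-27543 + 16572/4543) + 13331) = 7 - (-125111277/4543 + 13331) = 7 - 1*(-64548544/4543) = 7 + 64548544/4543 = 64580345/4543 ≈ 14215.)
X/z(A(7), u(-9)) = 64580345/(4543*(3 + (-9)**4)) = 64580345/(4543*(3 + 6561)) = (64580345/4543)/6564 = (64580345/4543)*(1/6564) = 64580345/29820252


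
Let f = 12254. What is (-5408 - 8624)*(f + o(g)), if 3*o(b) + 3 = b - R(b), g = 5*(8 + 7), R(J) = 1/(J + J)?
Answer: -38764094584/225 ≈ -1.7228e+8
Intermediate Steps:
R(J) = 1/(2*J)
g = 75 (g = 5*15 = 75)
o(b) = -1 - 1/(6*b) + b/3 (o(b) = -1 + (b - 1/(2*b))/3 = -1 + (-1/(6*b) + b/3) = -1 - 1/(6*b) + b/3)
(-5408 - 8624)*(f + o(g)) = (-5408 - 8624)*(12254 + (-1 - 1/6/75 + (1/3)*75)) = -14032*(12254 + (-1 - 1/6*1/75 + 25)) = -14032*(12254 + (-1 - 1/450 + 25)) = -14032*(12254 + 10799/450) = -14032*5525099/450 = -38764094584/225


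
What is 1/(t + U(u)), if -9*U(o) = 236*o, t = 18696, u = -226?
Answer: 9/221600 ≈ 4.0614e-5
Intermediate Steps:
U(o) = -236*o/9
1/(t + U(u)) = 1/(18696 - 236/9*(-226)) = 1/(18696 + 53336/9) = 1/(221600/9) = 9/221600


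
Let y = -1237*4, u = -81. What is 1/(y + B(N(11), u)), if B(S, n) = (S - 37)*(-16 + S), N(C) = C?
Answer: -1/4818 ≈ -0.00020756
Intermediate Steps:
B(S, n) = (-37 + S)*(-16 + S)
y = -4948
1/(y + B(N(11), u)) = 1/(-4948 + (592 + 11² - 53*11)) = 1/(-4948 + (592 + 121 - 583)) = 1/(-4948 + 130) = 1/(-4818) = -1/4818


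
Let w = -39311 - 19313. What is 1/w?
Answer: -1/58624 ≈ -1.7058e-5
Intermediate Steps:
w = -58624
1/w = 1/(-58624) = -1/58624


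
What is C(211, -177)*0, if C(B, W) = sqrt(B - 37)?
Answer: 0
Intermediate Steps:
C(B, W) = sqrt(-37 + B)
C(211, -177)*0 = sqrt(-37 + 211)*0 = sqrt(174)*0 = 0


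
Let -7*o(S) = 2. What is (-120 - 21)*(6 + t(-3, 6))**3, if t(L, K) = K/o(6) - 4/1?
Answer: 967119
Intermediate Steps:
o(S) = -2/7 (o(S) = -1/7*2 = -2/7)
t(L, K) = -4 - 7*K/2 (t(L, K) = K/(-2/7) - 4/1 = K*(-7/2) - 4*1 = -7*K/2 - 4 = -4 - 7*K/2)
(-120 - 21)*(6 + t(-3, 6))**3 = (-120 - 21)*(6 + (-4 - 7/2*6))**3 = -141*(6 + (-4 - 21))**3 = -141*(6 - 25)**3 = -141*(-19)**3 = -141*(-6859) = 967119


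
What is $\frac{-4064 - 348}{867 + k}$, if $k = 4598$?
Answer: $- \frac{4412}{5465} \approx -0.80732$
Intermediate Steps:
$\frac{-4064 - 348}{867 + k} = \frac{-4064 - 348}{867 + 4598} = - \frac{4412}{5465}$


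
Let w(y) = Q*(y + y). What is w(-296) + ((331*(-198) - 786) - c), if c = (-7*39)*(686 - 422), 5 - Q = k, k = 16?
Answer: 12260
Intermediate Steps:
Q = -11 (Q = 5 - 1*16 = 5 - 16 = -11)
c = -72072 (c = -273*264 = -72072)
w(y) = -22*y (w(y) = -11*(y + y) = -22*y)
w(-296) + ((331*(-198) - 786) - c) = -22*(-296) + ((331*(-198) - 786) - 1*(-72072)) = 6512 + ((-65538 - 786) + 72072) = 6512 + (-66324 + 72072) = 6512 + 5748 = 12260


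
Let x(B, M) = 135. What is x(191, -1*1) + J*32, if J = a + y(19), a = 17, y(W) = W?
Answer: 1287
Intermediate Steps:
J = 36 (J = 17 + 19 = 36)
x(191, -1*1) + J*32 = 135 + 36*32 = 135 + 1152 = 1287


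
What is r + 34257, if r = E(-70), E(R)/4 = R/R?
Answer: 34261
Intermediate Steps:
E(R) = 4 (E(R) = 4*(R/R) = 4*1 = 4)
r = 4
r + 34257 = 4 + 34257 = 34261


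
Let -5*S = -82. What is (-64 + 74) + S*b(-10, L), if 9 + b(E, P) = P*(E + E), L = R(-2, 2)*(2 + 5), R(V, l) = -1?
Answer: 10792/5 ≈ 2158.4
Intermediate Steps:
S = 82/5 (S = -⅕*(-82) = 82/5 ≈ 16.400)
L = -7 (L = -(2 + 5) = -1*7 = -7)
b(E, P) = -9 + 2*E*P (b(E, P) = -9 + P*(E + E) = -9 + P*(2*E) = -9 + 2*E*P)
(-64 + 74) + S*b(-10, L) = (-64 + 74) + 82*(-9 + 2*(-10)*(-7))/5 = 10 + 82*(-9 + 140)/5 = 10 + (82/5)*131 = 10 + 10742/5 = 10792/5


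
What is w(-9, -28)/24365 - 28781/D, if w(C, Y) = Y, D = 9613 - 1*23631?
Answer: 700856561/341548570 ≈ 2.0520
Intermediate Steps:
D = -14018 (D = 9613 - 23631 = -14018)
w(-9, -28)/24365 - 28781/D = -28/24365 - 28781/(-14018) = -28*1/24365 - 28781*(-1/14018) = -28/24365 + 28781/14018 = 700856561/341548570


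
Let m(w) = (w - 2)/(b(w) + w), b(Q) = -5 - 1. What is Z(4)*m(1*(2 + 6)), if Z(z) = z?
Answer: 12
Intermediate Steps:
b(Q) = -6
m(w) = (-2 + w)/(-6 + w) (m(w) = (w - 2)/(-6 + w) = (-2 + w)/(-6 + w))
Z(4)*m(1*(2 + 6)) = 4*((-2 + 1*(2 + 6))/(-6 + 1*(2 + 6))) = 4*((-2 + 1*8)/(-6 + 1*8)) = 4*((-2 + 8)/(-6 + 8)) = 4*(6/2) = 4*((1/2)*6) = 4*3 = 12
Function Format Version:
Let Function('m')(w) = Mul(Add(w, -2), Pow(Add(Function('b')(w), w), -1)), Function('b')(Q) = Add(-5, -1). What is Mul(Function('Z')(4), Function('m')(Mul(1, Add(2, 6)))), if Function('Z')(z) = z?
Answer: 12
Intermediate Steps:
Function('b')(Q) = -6
Function('m')(w) = Mul(Pow(Add(-6, w), -1), Add(-2, w)) (Function('m')(w) = Mul(Add(w, -2), Pow(Add(-6, w), -1)) = Mul(Add(-2, w), Pow(Add(-6, w), -1)) = Mul(Pow(Add(-6, w), -1), Add(-2, w)))
Mul(Function('Z')(4), Function('m')(Mul(1, Add(2, 6)))) = Mul(4, Mul(Pow(Add(-6, Mul(1, Add(2, 6))), -1), Add(-2, Mul(1, Add(2, 6))))) = Mul(4, Mul(Pow(Add(-6, Mul(1, 8)), -1), Add(-2, Mul(1, 8)))) = Mul(4, Mul(Pow(Add(-6, 8), -1), Add(-2, 8))) = Mul(4, Mul(Pow(2, -1), 6)) = Mul(4, Mul(Rational(1, 2), 6)) = Mul(4, 3) = 12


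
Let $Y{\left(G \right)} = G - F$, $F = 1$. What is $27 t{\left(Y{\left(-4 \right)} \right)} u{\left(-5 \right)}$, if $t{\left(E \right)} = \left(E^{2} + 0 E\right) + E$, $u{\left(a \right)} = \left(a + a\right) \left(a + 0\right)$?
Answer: $27000$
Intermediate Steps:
$u{\left(a \right)} = 2 a^{2}$ ($u{\left(a \right)} = 2 a a = 2 a^{2}$)
$Y{\left(G \right)} = -1 + G$ ($Y{\left(G \right)} = G - 1 = -1 + G$)
$t{\left(E \right)} = E + E^{2}$ ($t{\left(E \right)} = \left(E^{2} + 0\right) + E = E^{2} + E = E + E^{2}$)
$27 t{\left(Y{\left(-4 \right)} \right)} u{\left(-5 \right)} = 27 \left(-1 - 4\right) \left(1 - 5\right) 2 \left(-5\right)^{2} = 27 \left(- 5 \left(1 - 5\right)\right) 2 \cdot 25 = 27 \left(\left(-5\right) \left(-4\right)\right) 50 = 27 \cdot 20 \cdot 50 = 540 \cdot 50 = 27000$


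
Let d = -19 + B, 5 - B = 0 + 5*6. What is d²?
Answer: 1936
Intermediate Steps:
B = -25 (B = 5 - (0 + 5*6) = 5 - (0 + 30) = 5 - 1*30 = 5 - 30 = -25)
d = -44 (d = -19 - 25 = -44)
d² = (-44)² = 1936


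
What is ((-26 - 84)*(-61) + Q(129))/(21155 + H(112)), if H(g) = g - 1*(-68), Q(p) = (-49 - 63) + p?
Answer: 6727/21335 ≈ 0.31530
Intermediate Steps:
Q(p) = -112 + p
H(g) = 68 + g (H(g) = g + 68 = 68 + g)
((-26 - 84)*(-61) + Q(129))/(21155 + H(112)) = ((-26 - 84)*(-61) + (-112 + 129))/(21155 + (68 + 112)) = (-110*(-61) + 17)/(21155 + 180) = (6710 + 17)/21335 = 6727*(1/21335) = 6727/21335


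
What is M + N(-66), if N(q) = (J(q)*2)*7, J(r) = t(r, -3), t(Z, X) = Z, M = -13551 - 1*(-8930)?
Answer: -5545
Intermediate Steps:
M = -4621 (M = -13551 + 8930 = -4621)
J(r) = r
N(q) = 14*q (N(q) = (q*2)*7 = (2*q)*7 = 14*q)
M + N(-66) = -4621 + 14*(-66) = -4621 - 924 = -5545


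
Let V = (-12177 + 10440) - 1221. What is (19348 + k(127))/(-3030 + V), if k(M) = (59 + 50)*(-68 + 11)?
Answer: -13135/5988 ≈ -2.1936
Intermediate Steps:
k(M) = -6213 (k(M) = 109*(-57) = -6213)
V = -2958 (V = -1737 - 1221 = -2958)
(19348 + k(127))/(-3030 + V) = (19348 - 6213)/(-3030 - 2958) = 13135/(-5988) = 13135*(-1/5988) = -13135/5988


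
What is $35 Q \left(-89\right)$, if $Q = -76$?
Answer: $236740$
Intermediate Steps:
$35 Q \left(-89\right) = 35 \left(-76\right) \left(-89\right) = \left(-2660\right) \left(-89\right) = 236740$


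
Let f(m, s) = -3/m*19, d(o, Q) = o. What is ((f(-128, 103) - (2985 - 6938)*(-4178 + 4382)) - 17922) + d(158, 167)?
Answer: 100947001/128 ≈ 7.8865e+5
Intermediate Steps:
f(m, s) = -57/m
((f(-128, 103) - (2985 - 6938)*(-4178 + 4382)) - 17922) + d(158, 167) = ((-57/(-128) - (2985 - 6938)*(-4178 + 4382)) - 17922) + 158 = ((-57*(-1/128) - (-3953)*204) - 17922) + 158 = ((57/128 - 1*(-806412)) - 17922) + 158 = ((57/128 + 806412) - 17922) + 158 = (103220793/128 - 17922) + 158 = 100926777/128 + 158 = 100947001/128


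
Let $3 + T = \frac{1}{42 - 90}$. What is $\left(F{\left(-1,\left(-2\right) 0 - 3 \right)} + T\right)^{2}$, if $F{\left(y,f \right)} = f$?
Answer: $\frac{83521}{2304} \approx 36.25$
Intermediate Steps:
$T = - \frac{145}{48}$ ($T = -3 + \frac{1}{42 - 90} = -3 + \frac{1}{-48} = -3 - \frac{1}{48} = - \frac{145}{48} \approx -3.0208$)
$\left(F{\left(-1,\left(-2\right) 0 - 3 \right)} + T\right)^{2} = \left(\left(\left(-2\right) 0 - 3\right) - \frac{145}{48}\right)^{2} = \left(\left(0 - 3\right) - \frac{145}{48}\right)^{2} = \left(-3 - \frac{145}{48}\right)^{2} = \left(- \frac{289}{48}\right)^{2} = \frac{83521}{2304}$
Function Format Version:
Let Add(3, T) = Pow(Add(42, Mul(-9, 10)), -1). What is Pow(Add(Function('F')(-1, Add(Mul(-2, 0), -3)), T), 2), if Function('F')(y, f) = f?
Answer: Rational(83521, 2304) ≈ 36.250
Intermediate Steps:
T = Rational(-145, 48) (T = Add(-3, Pow(Add(42, Mul(-9, 10)), -1)) = Add(-3, Pow(Add(42, -90), -1)) = Add(-3, Pow(-48, -1)) = Add(-3, Rational(-1, 48)) = Rational(-145, 48) ≈ -3.0208)
Pow(Add(Function('F')(-1, Add(Mul(-2, 0), -3)), T), 2) = Pow(Add(Add(Mul(-2, 0), -3), Rational(-145, 48)), 2) = Pow(Add(Add(0, -3), Rational(-145, 48)), 2) = Pow(Add(-3, Rational(-145, 48)), 2) = Pow(Rational(-289, 48), 2) = Rational(83521, 2304)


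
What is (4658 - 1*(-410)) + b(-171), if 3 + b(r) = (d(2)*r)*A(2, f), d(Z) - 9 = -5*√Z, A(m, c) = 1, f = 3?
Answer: 3526 + 855*√2 ≈ 4735.2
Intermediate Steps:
d(Z) = 9 - 5*√Z
b(r) = -3 + r*(9 - 5*√2) (b(r) = -3 + ((9 - 5*√2)*r)*1 = -3 + (r*(9 - 5*√2))*1 = -3 + r*(9 - 5*√2))
(4658 - 1*(-410)) + b(-171) = (4658 - 1*(-410)) + (-3 - 171*(9 - 5*√2)) = (4658 + 410) + (-3 + (-1539 + 855*√2)) = 5068 + (-1542 + 855*√2) = 3526 + 855*√2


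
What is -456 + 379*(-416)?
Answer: -158120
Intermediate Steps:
-456 + 379*(-416) = -456 - 157664 = -158120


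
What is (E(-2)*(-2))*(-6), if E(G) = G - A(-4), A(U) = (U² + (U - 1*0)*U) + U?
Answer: -360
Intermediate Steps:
A(U) = U + 2*U² (A(U) = (U² + (U + 0)*U) + U = (U² + U*U) + U = (U² + U²) + U = 2*U² + U = U + 2*U²)
E(G) = -28 + G (E(G) = G - (-4)*(1 + 2*(-4)) = G - (-4)*(1 - 8) = G - (-4)*(-7) = G - 1*28 = G - 28 = -28 + G)
(E(-2)*(-2))*(-6) = ((-28 - 2)*(-2))*(-6) = -30*(-2)*(-6) = 60*(-6) = -360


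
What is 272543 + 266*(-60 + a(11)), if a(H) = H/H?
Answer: 256849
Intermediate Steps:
a(H) = 1
272543 + 266*(-60 + a(11)) = 272543 + 266*(-60 + 1) = 272543 + 266*(-59) = 272543 - 15694 = 256849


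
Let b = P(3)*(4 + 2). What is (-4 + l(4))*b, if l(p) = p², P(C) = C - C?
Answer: 0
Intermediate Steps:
P(C) = 0
b = 0 (b = 0*(4 + 2) = 0*6 = 0)
(-4 + l(4))*b = (-4 + 4²)*0 = (-4 + 16)*0 = 12*0 = 0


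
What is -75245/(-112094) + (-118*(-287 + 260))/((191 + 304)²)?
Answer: 696075467/1017253050 ≈ 0.68427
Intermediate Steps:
-75245/(-112094) + (-118*(-287 + 260))/((191 + 304)²) = -75245*(-1/112094) + (-118*(-27))/(495²) = 75245/112094 + 3186/245025 = 75245/112094 + 3186*(1/245025) = 75245/112094 + 118/9075 = 696075467/1017253050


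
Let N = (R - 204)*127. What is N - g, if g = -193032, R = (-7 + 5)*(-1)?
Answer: 167378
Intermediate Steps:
R = 2 (R = -2*(-1) = 2)
N = -25654 (N = (2 - 204)*127 = -202*127 = -25654)
N - g = -25654 - 1*(-193032) = -25654 + 193032 = 167378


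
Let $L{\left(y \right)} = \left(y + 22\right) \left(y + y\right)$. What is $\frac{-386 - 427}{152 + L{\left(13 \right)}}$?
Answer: $- \frac{271}{354} \approx -0.76554$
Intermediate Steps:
$L{\left(y \right)} = 2 y \left(22 + y\right)$ ($L{\left(y \right)} = \left(22 + y\right) 2 y = 2 y \left(22 + y\right)$)
$\frac{-386 - 427}{152 + L{\left(13 \right)}} = \frac{-386 - 427}{152 + 2 \cdot 13 \left(22 + 13\right)} = - \frac{813}{152 + 2 \cdot 13 \cdot 35} = - \frac{813}{152 + 910} = - \frac{813}{1062} = \left(-813\right) \frac{1}{1062} = - \frac{271}{354}$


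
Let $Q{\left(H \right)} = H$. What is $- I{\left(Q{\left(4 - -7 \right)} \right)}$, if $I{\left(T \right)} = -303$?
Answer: $303$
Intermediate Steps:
$- I{\left(Q{\left(4 - -7 \right)} \right)} = \left(-1\right) \left(-303\right) = 303$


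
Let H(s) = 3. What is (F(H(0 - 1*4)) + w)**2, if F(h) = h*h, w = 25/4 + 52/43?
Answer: 8014561/29584 ≈ 270.91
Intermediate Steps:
w = 1283/172 (w = 25*(1/4) + 52*(1/43) = 25/4 + 52/43 = 1283/172 ≈ 7.4593)
F(h) = h**2
(F(H(0 - 1*4)) + w)**2 = (3**2 + 1283/172)**2 = (9 + 1283/172)**2 = (2831/172)**2 = 8014561/29584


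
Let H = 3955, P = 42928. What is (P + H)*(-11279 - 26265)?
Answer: -1760175352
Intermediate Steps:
(P + H)*(-11279 - 26265) = (42928 + 3955)*(-11279 - 26265) = 46883*(-37544) = -1760175352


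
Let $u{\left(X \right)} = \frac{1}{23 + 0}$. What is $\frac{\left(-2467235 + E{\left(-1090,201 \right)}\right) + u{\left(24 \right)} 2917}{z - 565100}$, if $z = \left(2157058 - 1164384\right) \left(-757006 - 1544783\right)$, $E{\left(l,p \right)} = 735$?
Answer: $\frac{56726583}{52553313154378} \approx 1.0794 \cdot 10^{-6}$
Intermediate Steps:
$u{\left(X \right)} = \frac{1}{23}$
$z = -2284926093786$ ($z = \left(2157058 - 1164384\right) \left(-2301789\right) = 992674 \left(-2301789\right) = -2284926093786$)
$\frac{\left(-2467235 + E{\left(-1090,201 \right)}\right) + u{\left(24 \right)} 2917}{z - 565100} = \frac{\left(-2467235 + 735\right) + \frac{1}{23} \cdot 2917}{-2284926093786 - 565100} = \frac{-2466500 + \frac{2917}{23}}{-2284926658886} = \left(- \frac{56726583}{23}\right) \left(- \frac{1}{2284926658886}\right) = \frac{56726583}{52553313154378}$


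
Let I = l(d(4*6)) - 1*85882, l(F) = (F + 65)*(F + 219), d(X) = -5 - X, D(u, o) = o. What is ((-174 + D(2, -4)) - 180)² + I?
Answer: 49122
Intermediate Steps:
l(F) = (65 + F)*(219 + F)
I = -79042 (I = (14235 + (-5 - 4*6)² + 284*(-5 - 4*6)) - 1*85882 = (14235 + (-5 - 1*24)² + 284*(-5 - 1*24)) - 85882 = (14235 + (-5 - 24)² + 284*(-5 - 24)) - 85882 = (14235 + (-29)² + 284*(-29)) - 85882 = (14235 + 841 - 8236) - 85882 = 6840 - 85882 = -79042)
((-174 + D(2, -4)) - 180)² + I = ((-174 - 4) - 180)² - 79042 = (-178 - 180)² - 79042 = (-358)² - 79042 = 128164 - 79042 = 49122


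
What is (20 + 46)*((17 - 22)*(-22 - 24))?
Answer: 15180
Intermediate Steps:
(20 + 46)*((17 - 22)*(-22 - 24)) = 66*(-5*(-46)) = 66*230 = 15180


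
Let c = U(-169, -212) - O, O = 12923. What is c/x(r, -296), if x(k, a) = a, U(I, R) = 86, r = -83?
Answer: 12837/296 ≈ 43.368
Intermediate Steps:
c = -12837 (c = 86 - 1*12923 = 86 - 12923 = -12837)
c/x(r, -296) = -12837/(-296) = -12837*(-1/296) = 12837/296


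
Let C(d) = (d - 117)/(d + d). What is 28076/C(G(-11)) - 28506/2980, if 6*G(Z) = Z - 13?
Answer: 332941307/180290 ≈ 1846.7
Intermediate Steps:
G(Z) = -13/6 + Z/6 (G(Z) = (Z - 13)/6 = (-13 + Z)/6 = -13/6 + Z/6)
C(d) = (-117 + d)/(2*d) (C(d) = (-117 + d)/((2*d)) = (-117 + d)*(1/(2*d)) = (-117 + d)/(2*d))
28076/C(G(-11)) - 28506/2980 = 28076/(((-117 + (-13/6 + (1/6)*(-11)))/(2*(-13/6 + (1/6)*(-11))))) - 28506/2980 = 28076/(((-117 + (-13/6 - 11/6))/(2*(-13/6 - 11/6)))) - 28506*1/2980 = 28076/(((1/2)*(-117 - 4)/(-4))) - 14253/1490 = 28076/(((1/2)*(-1/4)*(-121))) - 14253/1490 = 28076/(121/8) - 14253/1490 = 28076*(8/121) - 14253/1490 = 224608/121 - 14253/1490 = 332941307/180290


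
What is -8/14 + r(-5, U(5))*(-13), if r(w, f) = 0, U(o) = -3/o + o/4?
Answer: -4/7 ≈ -0.57143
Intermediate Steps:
U(o) = -3/o + o/4 (U(o) = -3/o + o*(1/4) = -3/o + o/4)
-8/14 + r(-5, U(5))*(-13) = -8/14 + 0*(-13) = -8*1/14 + 0 = -4/7 + 0 = -4/7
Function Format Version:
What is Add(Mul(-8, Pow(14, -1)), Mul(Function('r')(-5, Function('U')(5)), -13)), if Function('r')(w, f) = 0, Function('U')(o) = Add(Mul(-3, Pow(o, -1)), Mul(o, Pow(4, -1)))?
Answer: Rational(-4, 7) ≈ -0.57143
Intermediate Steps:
Function('U')(o) = Add(Mul(-3, Pow(o, -1)), Mul(Rational(1, 4), o)) (Function('U')(o) = Add(Mul(-3, Pow(o, -1)), Mul(o, Rational(1, 4))) = Add(Mul(-3, Pow(o, -1)), Mul(Rational(1, 4), o)))
Add(Mul(-8, Pow(14, -1)), Mul(Function('r')(-5, Function('U')(5)), -13)) = Add(Mul(-8, Pow(14, -1)), Mul(0, -13)) = Add(Mul(-8, Rational(1, 14)), 0) = Add(Rational(-4, 7), 0) = Rational(-4, 7)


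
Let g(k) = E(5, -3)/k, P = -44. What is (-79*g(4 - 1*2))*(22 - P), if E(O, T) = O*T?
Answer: 39105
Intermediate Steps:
g(k) = -15/k (g(k) = (5*(-3))/k = -15/k)
(-79*g(4 - 1*2))*(22 - P) = (-(-1185)/(4 - 1*2))*(22 - 1*(-44)) = (-(-1185)/(4 - 2))*(22 + 44) = -(-1185)/2*66 = -79*(-15/2)*66 = (1185/2)*66 = 39105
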